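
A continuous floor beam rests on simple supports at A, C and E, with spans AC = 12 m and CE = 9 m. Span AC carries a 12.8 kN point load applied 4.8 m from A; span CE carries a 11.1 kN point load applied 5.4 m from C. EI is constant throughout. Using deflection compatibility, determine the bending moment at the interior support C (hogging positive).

M_C = 21.94 kN·m

Take M_C as the redundant. Released structure: two simple spans AC and CE with a hinge at C.
Discontinuity in slope at C on the released structure — sum the simple-span end rotations:
  span AC: point load 12.8 at a = 4.8: Pab(L + a)/(6LEI) = 103.2/EI
  span CE: point load 11.1 at a = 5.4: Pab(L + b)/(6LEI) = 50.35/EI
  relative rotation θ_0 = (103.2 + 50.35)/EI = 153.6/EI
A unit hogging moment at C produces rotation L₁/(3EI) + L₂/(3EI) = 7/EI.
Slope continuity at C: θ_0 = M_C·7/EI, so M_C = 153.6/7 = 21.94 kN·m (hogging).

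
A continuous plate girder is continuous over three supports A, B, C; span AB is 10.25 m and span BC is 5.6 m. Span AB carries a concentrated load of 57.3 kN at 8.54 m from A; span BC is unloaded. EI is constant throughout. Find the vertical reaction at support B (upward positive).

Insert a hinge at B; M_B is the redundant, and each span becomes simply supported.
Discontinuity in slope at B on the released structure — sum the simple-span end rotations:
  span AB: point load 57.3 at a = 8.54: Pab(L + a)/(6LEI) = 255.7/EI
  relative rotation θ_0 = (255.7 + 0)/EI = 255.7/EI
A unit hogging moment at B produces rotation L₁/(3EI) + L₂/(3EI) = 5.283/EI.
Compatibility: M_B·(L₁+L₂)/(3EI) = θ_0, giving M_B = 48.39 kN·m (hogging).
Span AB, ΣM about A with M_B applied at B: R_B^{AB}·10.25 = 489.3 + 48.39, so R_B^{AB} = 52.46 kN and R_A = 57.3 − 52.46 = 4.838 kN.
Span BC, ΣM about C: R_B^{BC}·5.6 = 0 + 48.39, so R_B^{BC} = 8.641 kN and R_C = 0 − 8.641 = -8.641 kN.
R_B = 52.46 + 8.641 = 61.1 kN.

R_B = 61.1 kN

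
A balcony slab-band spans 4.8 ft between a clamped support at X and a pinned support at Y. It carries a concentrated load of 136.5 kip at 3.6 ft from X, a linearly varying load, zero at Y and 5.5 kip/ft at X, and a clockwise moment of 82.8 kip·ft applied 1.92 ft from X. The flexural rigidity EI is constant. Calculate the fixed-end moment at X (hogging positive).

Release the roller at Y. Primary structure: cantilever fixed at X.
Primary-structure tip deflection at Y by superposition:
  point load 136.5 at a = 3.6: Pa²(3L − a)/(6EI) = 3184/EI
  triangular load, peak 5.5 at the fixed end: w₀L⁴/(30EI) = 97.32/EI
  clockwise couple 82.8 at a = 1.92: M₀a(2L − a)/(2EI) = 610.5/EI
  δ_0 = 3892/EI
Flexibility coefficient — unit upward force at Y: δ_{YY} = L³/(3EI) = 36.86/EI.
Compatibility at Y: δ_0 − R_Y·δ_{YY} = 0, so R_Y = 3892/36.86 = 105.6 kip.
Moment equilibrium about X: M_X = Σ(load moments about X) − R_Y·L = 595.3 − 105.6×4.8 = 88.54 kip·ft.

M_X = 88.54 kip·ft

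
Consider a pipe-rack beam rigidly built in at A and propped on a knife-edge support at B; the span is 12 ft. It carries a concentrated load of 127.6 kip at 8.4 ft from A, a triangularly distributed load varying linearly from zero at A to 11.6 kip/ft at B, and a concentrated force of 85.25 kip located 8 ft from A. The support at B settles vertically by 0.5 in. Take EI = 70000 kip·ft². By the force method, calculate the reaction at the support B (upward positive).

Choose R_B as the redundant. The primary structure is the cantilever fixed at A.
Primary-structure tip deflection at B by superposition:
  point load 127.6 at a = 8.4: Pa²(3L − a)/(6EI) = 41416/EI
  triangular load, peak 11.6 at the free end: 11w₀L⁴/(120EI) = 22049/EI
  point load 85.25 at a = 8: Pa²(3L − a)/(6EI) = 25461/EI
  δ_0 = 88927/EI
Flexibility coefficient — unit upward force at B: δ_{BB} = L³/(3EI) = 576/EI.
With EI = 70000 kip·ft²: δ_0 = 1.2704 ft and δ_{BB} = 0.008229 ft/kip.
Compatibility — the beam at B must follow the support down by 0.04167 ft: δ_0 − R_B·δ_{BB} = 0.04167, so R_B = (1.2704 − 0.04167)/0.008229 = 149.3 kip.

R_B = 149.3 kip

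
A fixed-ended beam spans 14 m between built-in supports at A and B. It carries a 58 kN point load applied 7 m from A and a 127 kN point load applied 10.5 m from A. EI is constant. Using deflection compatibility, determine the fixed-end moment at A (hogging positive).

Release both end moments; the primary structure is a simply-supported span AB with redundants M_A and M_B.
On the primary (simply-supported) span, the end slopes from the loading are:
  at A: point load 58 at a = 7: Pab(L + b)/(6LEI) = 710.5/EI
  at B: point load 58 at a = 7: Pab(L + a)/(6LEI) = 710.5/EI
  at A: point load 127 at a = 10.5: Pab(L + b)/(6LEI) = 972.3/EI
  at B: point load 127 at a = 10.5: Pab(L + a)/(6LEI) = 1361/EI
  θ_A0 = 1683/EI,  θ_B0 = 2072/EI
Flexibility coefficients: a unit moment at one end gives L/(3EI) there and L/(6EI) at the far end, so f₁₁ = f₂₂ = 4.667/EI and f₁₂ = f₂₁ = 2.333/EI.
Compatibility — zero rotation at each built-in end:
  4.667 M_A + 2.333 M_B = 1683
  2.333 M_A + 4.667 M_B = 2072
Solving the pair gives M_A = 184.8 kN·m and M_B = 351.5 kN·m (hogging).

M_A = 184.8 kN·m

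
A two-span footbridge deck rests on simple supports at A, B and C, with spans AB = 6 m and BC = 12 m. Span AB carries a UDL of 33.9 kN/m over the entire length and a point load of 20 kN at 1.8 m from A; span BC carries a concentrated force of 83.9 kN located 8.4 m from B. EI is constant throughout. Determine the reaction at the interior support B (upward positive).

Insert a hinge at B; M_B is the redundant, and each span becomes simply supported.
End slopes at the hinge B, treating each span as simply supported:
  span AB: UDL 33.9: wL³/(24EI) = 305.1/EI
  span AB: point load 20 at a = 1.8: Pab(L + a)/(6LEI) = 32.76/EI
  span BC: point load 83.9 at a = 8.4: Pab(L + b)/(6LEI) = 549.7/EI
  relative rotation θ_0 = (337.9 + 549.7)/EI = 887.6/EI
A unit hogging moment at B produces rotation L₁/(3EI) + L₂/(3EI) = 6/EI.
Compatibility: M_B·(L₁+L₂)/(3EI) = θ_0, giving M_B = 147.9 kN·m (hogging).
Span AB, ΣM about A with M_B applied at B: R_B^{AB}·6 = 646.2 + 147.9, so R_B^{AB} = 132.4 kN and R_A = 223.4 − 132.4 = 91.05 kN.
Span BC, ΣM about C: R_B^{BC}·12 = 302 + 147.9, so R_B^{BC} = 37.5 kN and R_C = 83.9 − 37.5 = 46.4 kN.
R_B = 132.4 + 37.5 = 169.9 kN.

R_B = 169.9 kN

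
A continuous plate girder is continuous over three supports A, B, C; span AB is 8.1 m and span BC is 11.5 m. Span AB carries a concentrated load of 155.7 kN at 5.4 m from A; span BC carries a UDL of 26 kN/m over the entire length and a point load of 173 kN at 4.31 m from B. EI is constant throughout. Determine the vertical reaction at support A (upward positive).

Take M_B as the redundant. Released structure: two simple spans AB and BC with a hinge at B.
Rotations at B on the released spans (each span's end-slope, ×1/EI):
  span AB: point load 155.7 at a = 5.4: Pab(L + a)/(6LEI) = 630.6/EI
  span BC: UDL 26: wL³/(24EI) = 1648/EI
  span BC: point load 173 at a = 4.31: Pab(L + b)/(6LEI) = 1452/EI
  relative rotation θ_0 = (630.6 + 3100)/EI = 3730/EI
A unit hogging moment at B produces rotation L₁/(3EI) + L₂/(3EI) = 6.533/EI.
Slope continuity at B: θ_0 = M_B·6.533/EI, so M_B = 3730/6.533 = 571 kN·m (hogging).
Span AB, ΣM about A with M_B applied at B: R_B^{AB}·8.1 = 840.8 + 571, so R_B^{AB} = 174.3 kN and R_A = 155.7 − 174.3 = -18.59 kN.

R_A = -18.59 kN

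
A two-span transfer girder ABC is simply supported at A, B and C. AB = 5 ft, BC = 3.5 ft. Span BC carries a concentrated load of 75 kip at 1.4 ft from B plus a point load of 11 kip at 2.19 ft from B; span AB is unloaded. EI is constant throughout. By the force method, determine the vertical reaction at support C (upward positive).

R_C = 30.22 kip

Release continuity at B by inserting a hinge; the redundant is the internal moment M_B. The primary structure is two simply-supported spans AB and BC.
Discontinuity in slope at B on the released structure — sum the simple-span end rotations:
  span BC: point load 75 at a = 1.4: Pab(L + b)/(6LEI) = 58.8/EI
  span BC: point load 11 at a = 2.19: Pab(L + b)/(6LEI) = 7.228/EI
  relative rotation θ_0 = (0 + 66.03)/EI = 66.03/EI
A unit hogging moment at B produces rotation L₁/(3EI) + L₂/(3EI) = 2.833/EI.
Slope continuity at B: θ_0 = M_B·2.833/EI, so M_B = 66.03/2.833 = 23.3 kip·ft (hogging).
Span BC, ΣM about C: R_B^{BC}·3.5 = 171.9 + 23.3, so R_B^{BC} = 55.78 kip and R_C = 86 − 55.78 = 30.22 kip.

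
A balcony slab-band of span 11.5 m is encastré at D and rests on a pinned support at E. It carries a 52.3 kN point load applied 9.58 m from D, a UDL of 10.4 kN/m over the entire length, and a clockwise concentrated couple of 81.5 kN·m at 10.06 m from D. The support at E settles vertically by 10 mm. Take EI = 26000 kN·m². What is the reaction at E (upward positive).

R_E = 94.12 kN

Remove the prop at E; the released (primary) structure is a cantilever built in at D.
Primary-structure tip deflection at E by superposition:
  point load 52.3 at a = 9.58: Pa²(3L − a)/(6EI) = 19936/EI
  UDL 10.4: wL⁴/(8EI) = 22737/EI
  clockwise couple 81.5 at a = 10.06: M₀a(2L − a)/(2EI) = 5305/EI
  δ_0 = 47977/EI
Flexibility coefficient — unit upward force at E: δ_{EE} = L³/(3EI) = 507/EI.
With EI = 26000 kN·m²: δ_0 = 1.8453 m and δ_{EE} = 0.019498 m/kN.
Compatibility — the beam at E must follow the support down by 0.01 m: δ_0 − R_E·δ_{EE} = 0.01, so R_E = (1.8453 − 0.01)/0.019498 = 94.12 kN.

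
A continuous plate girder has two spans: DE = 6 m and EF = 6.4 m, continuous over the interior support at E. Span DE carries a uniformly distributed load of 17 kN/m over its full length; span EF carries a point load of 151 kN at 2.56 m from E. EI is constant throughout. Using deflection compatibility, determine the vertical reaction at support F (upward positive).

Release continuity at E by inserting a hinge; the redundant is the internal moment M_E. The primary structure is two simply-supported spans DE and EF.
End slopes at the hinge E, treating each span as simply supported:
  span DE: UDL 17: wL³/(24EI) = 153/EI
  span EF: point load 151 at a = 2.56: Pab(L + b)/(6LEI) = 395.8/EI
  relative rotation θ_0 = (153 + 395.8)/EI = 548.8/EI
A unit hogging moment at E produces rotation L₁/(3EI) + L₂/(3EI) = 4.133/EI.
Compatibility: M_E·(L₁+L₂)/(3EI) = θ_0, giving M_E = 132.8 kN·m (hogging).
Span EF, ΣM about F: R_E^{EF}·6.4 = 579.8 + 132.8, so R_E^{EF} = 111.3 kN and R_F = 151 − 111.3 = 39.65 kN.

R_F = 39.65 kN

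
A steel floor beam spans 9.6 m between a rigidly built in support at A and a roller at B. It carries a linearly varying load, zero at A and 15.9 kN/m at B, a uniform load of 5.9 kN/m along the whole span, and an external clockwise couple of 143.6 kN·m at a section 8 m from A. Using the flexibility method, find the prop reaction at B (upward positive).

R_B = 85.03 kN

Take the reaction at B as the redundant and release it; the primary structure is a cantilever fixed at A.
Deflection at B on the released cantilever, summing each load's contribution:
  triangular load, peak 15.9 at the free end: 11w₀L⁴/(120EI) = 12379/EI
  UDL 5.9: wL⁴/(8EI) = 6264/EI
  clockwise couple 143.6 at a = 8: M₀a(2L − a)/(2EI) = 6433/EI
  δ_0 = 25076/EI
Tip deflection under a unit load at B: L³/(3EI) = 294.9/EI.
The prop prevents deflection at B: R_B = δ_0/δ_{BB} = 25076/294.9 = 85.03 kN.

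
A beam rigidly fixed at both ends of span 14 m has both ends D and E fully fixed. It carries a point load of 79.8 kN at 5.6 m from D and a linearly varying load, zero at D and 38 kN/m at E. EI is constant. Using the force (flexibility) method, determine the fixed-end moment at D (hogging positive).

M_D = 409.1 kN·m

Release both end moments; the primary structure is a simply-supported span DE with redundants M_D and M_E.
End rotations of the released simple span under the applied load (×1/EI):
  at D: point load 79.8 at a = 5.6: Pab(L + b)/(6LEI) = 1001/EI
  at E: point load 79.8 at a = 5.6: Pab(L + a)/(6LEI) = 875.9/EI
  at D: triangular load, peak 38: 7w₀L³/(360EI) = 2028/EI
  at E: triangular load, peak 38: w₀L³/(45EI) = 2317/EI
  θ_D0 = 3029/EI,  θ_E0 = 3193/EI
Flexibility coefficients: a unit moment at one end gives L/(3EI) there and L/(6EI) at the far end, so f₁₁ = f₂₂ = 4.667/EI and f₁₂ = f₂₁ = 2.333/EI.
Compatibility — zero rotation at each built-in end:
  4.667 M_D + 2.333 M_E = 3029
  2.333 M_D + 4.667 M_E = 3193
Solving the pair gives M_D = 409.1 kN·m and M_E = 479.7 kN·m (hogging).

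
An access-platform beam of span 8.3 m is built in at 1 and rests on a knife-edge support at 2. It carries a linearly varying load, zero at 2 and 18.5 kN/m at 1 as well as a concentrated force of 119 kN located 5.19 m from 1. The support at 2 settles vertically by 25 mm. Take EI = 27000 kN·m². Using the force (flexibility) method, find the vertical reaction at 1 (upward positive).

R_1 = 128.7 kN

Release the roller at 2. Primary structure: cantilever fixed at 1.
Deflection at 2 on the released cantilever, summing each load's contribution:
  triangular load, peak 18.5 at the fixed end: w₀L⁴/(30EI) = 2927/EI
  point load 119 at a = 5.19: Pa²(3L − a)/(6EI) = 10530/EI
  δ_0 = 13456/EI
Flexibility coefficient — unit upward force at 2: δ_{22} = L³/(3EI) = 190.6/EI.
With EI = 27000 kN·m²: δ_0 = 0.49838 m and δ_{22} = 0.007059 m/kN.
Compatibility — the beam at 2 must follow the support down by 0.025 m: δ_0 − R_2·δ_{22} = 0.025, so R_2 = (0.49838 − 0.025)/0.007059 = 67.06 kN.
Vertical equilibrium: R_1 = ΣP − R_2 = 195.8 − 67.06 = 128.7 kN.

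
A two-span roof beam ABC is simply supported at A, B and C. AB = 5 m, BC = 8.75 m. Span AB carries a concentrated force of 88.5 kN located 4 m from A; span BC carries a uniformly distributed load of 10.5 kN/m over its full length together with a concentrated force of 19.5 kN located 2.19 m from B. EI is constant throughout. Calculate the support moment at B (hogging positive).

Release continuity at B by inserting a hinge; the redundant is the internal moment M_B. The primary structure is two simply-supported spans AB and BC.
Rotations at B on the released spans (each span's end-slope, ×1/EI):
  span AB: point load 88.5 at a = 4: Pab(L + a)/(6LEI) = 106.2/EI
  span BC: UDL 10.5: wL³/(24EI) = 293.1/EI
  span BC: point load 19.5 at a = 2.19: Pab(L + b)/(6LEI) = 81.7/EI
  relative rotation θ_0 = (106.2 + 374.8)/EI = 481/EI
A unit hogging moment at B produces rotation L₁/(3EI) + L₂/(3EI) = 4.583/EI.
Compatibility: M_B·(L₁+L₂)/(3EI) = θ_0, giving M_B = 104.9 kN·m (hogging).

M_B = 104.9 kN·m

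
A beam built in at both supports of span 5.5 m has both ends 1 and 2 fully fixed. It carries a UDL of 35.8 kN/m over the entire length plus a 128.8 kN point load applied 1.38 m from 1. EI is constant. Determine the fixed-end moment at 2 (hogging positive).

M_2 = 123.7 kN·m

Take the two fixed-end moments M_1, M_2 as redundants; the released structure is the simple span 12.
On the primary (simply-supported) span, the end slopes from the loading are:
  at 1: UDL 35.8: wL³/(24EI) = 248.2/EI
  at 2: UDL 35.8: wL³/(24EI) = 248.2/EI
  at 1: point load 128.8 at a = 1.38: Pab(L + b)/(6LEI) = 213.5/EI
  at 2: point load 128.8 at a = 1.38: Pab(L + a)/(6LEI) = 152.7/EI
  θ_10 = 461.7/EI,  θ_20 = 400.9/EI
Flexibility coefficients: a unit moment at one end gives L/(3EI) there and L/(6EI) at the far end, so f₁₁ = f₂₂ = 1.833/EI and f₁₂ = f₂₁ = 0.9167/EI.
Compatibility — zero rotation at each built-in end:
  1.833 M_1 + 0.9167 M_2 = 461.7
  0.9167 M_1 + 1.833 M_2 = 400.9
Solving the pair gives M_1 = 190 kN·m and M_2 = 123.7 kN·m (hogging).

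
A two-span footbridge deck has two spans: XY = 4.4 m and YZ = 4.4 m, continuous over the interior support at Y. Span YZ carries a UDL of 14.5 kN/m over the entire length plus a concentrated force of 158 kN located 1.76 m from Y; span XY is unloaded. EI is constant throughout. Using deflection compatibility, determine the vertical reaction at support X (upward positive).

Take M_Y as the redundant. Released structure: two simple spans XY and YZ with a hinge at Y.
End slopes at the hinge Y, treating each span as simply supported:
  span YZ: UDL 14.5: wL³/(24EI) = 51.47/EI
  span YZ: point load 158 at a = 1.76: Pab(L + b)/(6LEI) = 195.8/EI
  relative rotation θ_0 = (0 + 247.2)/EI = 247.2/EI
A unit hogging moment at Y produces rotation L₁/(3EI) + L₂/(3EI) = 2.933/EI.
Compatibility: M_Y·(L₁+L₂)/(3EI) = θ_0, giving M_Y = 84.28 kN·m (hogging).
Span XY, ΣM about X with M_Y applied at Y: R_Y^{XY}·4.4 = 0 + 84.28, so R_Y^{XY} = 19.16 kN and R_X = 0 − 19.16 = -19.16 kN.

R_X = -19.16 kN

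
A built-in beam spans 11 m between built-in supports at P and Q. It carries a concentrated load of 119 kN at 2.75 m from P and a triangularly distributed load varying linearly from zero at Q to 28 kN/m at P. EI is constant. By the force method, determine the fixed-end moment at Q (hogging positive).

Take the two fixed-end moments M_P, M_Q as redundants; the released structure is the simple span PQ.
Simple-span end rotations at P and Q under the given loads:
  at P: point load 119 at a = 2.75: Pab(L + b)/(6LEI) = 787.4/EI
  at Q: point load 119 at a = 2.75: Pab(L + a)/(6LEI) = 562.5/EI
  at P: triangular load, peak 28: w₀L³/(45EI) = 828.2/EI
  at Q: triangular load, peak 28: 7w₀L³/(360EI) = 724.7/EI
  θ_P0 = 1616/EI,  θ_Q0 = 1287/EI
Flexibility coefficients: a unit moment at one end gives L/(3EI) there and L/(6EI) at the far end, so f₁₁ = f₂₂ = 3.667/EI and f₁₂ = f₂₁ = 1.833/EI.
Compatibility — zero rotation at each built-in end:
  3.667 M_P + 1.833 M_Q = 1616
  1.833 M_P + 3.667 M_Q = 1287
Solving the pair gives M_P = 353.5 kN·m and M_Q = 174.3 kN·m (hogging).

M_Q = 174.3 kN·m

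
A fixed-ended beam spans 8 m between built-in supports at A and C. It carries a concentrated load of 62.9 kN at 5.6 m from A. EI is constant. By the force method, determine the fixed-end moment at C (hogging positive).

Take the two fixed-end moments M_A, M_C as redundants; the released structure is the simple span AC.
Simple-span end rotations at A and C under the given loads:
  at A: point load 62.9 at a = 5.6: Pab(L + b)/(6LEI) = 183.2/EI
  at C: point load 62.9 at a = 5.6: Pab(L + a)/(6LEI) = 239.5/EI
  θ_A0 = 183.2/EI,  θ_C0 = 239.5/EI
Flexibility coefficients: a unit moment at one end gives L/(3EI) there and L/(6EI) at the far end, so f₁₁ = f₂₂ = 2.667/EI and f₁₂ = f₂₁ = 1.333/EI.
Compatibility — zero rotation at each built-in end:
  2.667 M_A + 1.333 M_C = 183.2
  1.333 M_A + 2.667 M_C = 239.5
Solving the pair gives M_A = 31.7 kN·m and M_C = 73.97 kN·m (hogging).

M_C = 73.97 kN·m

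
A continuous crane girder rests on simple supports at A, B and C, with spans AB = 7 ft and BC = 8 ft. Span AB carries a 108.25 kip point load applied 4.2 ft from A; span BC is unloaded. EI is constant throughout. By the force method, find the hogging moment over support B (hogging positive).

Release continuity at B by inserting a hinge; the redundant is the internal moment M_B. The primary structure is two simply-supported spans AB and BC.
Discontinuity in slope at B on the released structure — sum the simple-span end rotations:
  span AB: point load 108.25 at a = 4.2: Pab(L + a)/(6LEI) = 339.5/EI
  relative rotation θ_0 = (339.5 + 0)/EI = 339.5/EI
A unit hogging moment at B produces rotation L₁/(3EI) + L₂/(3EI) = 5/EI.
Compatibility: M_B·(L₁+L₂)/(3EI) = θ_0, giving M_B = 67.89 kip·ft (hogging).

M_B = 67.89 kip·ft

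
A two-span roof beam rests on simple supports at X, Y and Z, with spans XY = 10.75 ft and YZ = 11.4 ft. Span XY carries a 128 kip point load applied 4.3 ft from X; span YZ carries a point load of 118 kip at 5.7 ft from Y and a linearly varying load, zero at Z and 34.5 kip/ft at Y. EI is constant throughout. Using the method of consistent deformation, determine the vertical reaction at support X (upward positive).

Take M_Y as the redundant. Released structure: two simple spans XY and YZ with a hinge at Y.
End slopes at the hinge Y, treating each span as simply supported:
  span XY: point load 128 at a = 4.3: Pab(L + a)/(6LEI) = 828.4/EI
  span YZ: point load 118 at a = 5.7: Pab(L + b)/(6LEI) = 958.5/EI
  span YZ: triangular load, peak 34.5: w₀L³/(45EI) = 1136/EI
  relative rotation θ_0 = (828.4 + 2094)/EI = 2923/EI
A unit hogging moment at Y produces rotation L₁/(3EI) + L₂/(3EI) = 7.383/EI.
Compatibility: M_Y·(L₁+L₂)/(3EI) = θ_0, giving M_Y = 395.8 kip·ft (hogging).
Span XY, ΣM about X with M_Y applied at Y: R_Y^{XY}·10.75 = 550.4 + 395.8, so R_Y^{XY} = 88.02 kip and R_X = 128 − 88.02 = 39.98 kip.

R_X = 39.98 kip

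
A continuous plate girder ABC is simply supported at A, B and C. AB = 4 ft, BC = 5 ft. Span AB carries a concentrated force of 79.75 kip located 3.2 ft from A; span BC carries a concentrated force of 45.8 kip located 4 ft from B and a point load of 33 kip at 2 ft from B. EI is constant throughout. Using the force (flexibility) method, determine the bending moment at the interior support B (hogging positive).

M_B = 50.23 kip·ft

Release continuity at B by inserting a hinge; the redundant is the internal moment M_B. The primary structure is two simply-supported spans AB and BC.
End slopes at the hinge B, treating each span as simply supported:
  span AB: point load 79.75 at a = 3.2: Pab(L + a)/(6LEI) = 61.25/EI
  span BC: point load 45.8 at a = 4: Pab(L + b)/(6LEI) = 36.64/EI
  span BC: point load 33 at a = 2: Pab(L + b)/(6LEI) = 52.8/EI
  relative rotation θ_0 = (61.25 + 89.44)/EI = 150.7/EI
A unit hogging moment at B produces rotation L₁/(3EI) + L₂/(3EI) = 3/EI.
Slope continuity at B: θ_0 = M_B·3/EI, so M_B = 150.7/3 = 50.23 kip·ft (hogging).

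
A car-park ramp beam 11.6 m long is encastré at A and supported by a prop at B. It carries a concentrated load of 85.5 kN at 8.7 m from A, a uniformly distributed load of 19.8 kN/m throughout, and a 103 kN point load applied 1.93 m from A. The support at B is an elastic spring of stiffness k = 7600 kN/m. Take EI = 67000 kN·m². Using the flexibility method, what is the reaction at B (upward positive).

Take the reaction at B as the redundant and release it; the primary structure is a cantilever fixed at A.
Downward deflection at the released point B due to the loads:
  point load 85.5 at a = 8.7: Pa²(3L − a)/(6EI) = 28151/EI
  UDL 19.8: wL⁴/(8EI) = 44813/EI
  point load 103 at a = 1.93: Pa²(3L − a)/(6EI) = 2102/EI
  δ_0 = 75066/EI
Flexibility coefficient — unit upward force at B: δ_{BB} = L³/(3EI) = 520.3/EI.
With EI = 67000 kN·m²: δ_0 = 1.1204 m and δ_{BB} = 0.007766 m/kN.
Compatibility — the spring shortens by R_B/k under the reaction it provides: δ_0 − R_B·δ_{BB} = R_B/k. With 1/k = 0.000132 m/kN, R_B = δ_0 / (δ_{BB} + 1/k) = 1.1204 / (0.007766 + 0.000132) = 141.9 kN.

R_B = 141.9 kN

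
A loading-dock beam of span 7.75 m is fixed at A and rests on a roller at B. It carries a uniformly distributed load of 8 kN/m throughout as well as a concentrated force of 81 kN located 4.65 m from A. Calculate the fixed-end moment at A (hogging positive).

Choose R_B as the redundant. The primary structure is the cantilever fixed at A.
Downward deflection at the released point B due to the loads:
  UDL 8: wL⁴/(8EI) = 3608/EI
  point load 81 at a = 4.65: Pa²(3L − a)/(6EI) = 5429/EI
  δ_0 = 9037/EI
Flexibility coefficient — unit upward force at B: δ_{BB} = L³/(3EI) = 155.2/EI.
Compatibility at B: δ_0 − R_B·δ_{BB} = 0, so R_B = 9037/155.2 = 58.24 kN.
Moment equilibrium about A: M_A = Σ(load moments about A) − R_B·L = 616.9 − 58.24×7.75 = 165.5 kN·m.

M_A = 165.5 kN·m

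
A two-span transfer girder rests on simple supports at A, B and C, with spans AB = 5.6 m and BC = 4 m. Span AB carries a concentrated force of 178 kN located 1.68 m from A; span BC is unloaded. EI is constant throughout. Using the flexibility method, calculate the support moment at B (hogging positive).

M_B = 79.37 kN·m

Take M_B as the redundant. Released structure: two simple spans AB and BC with a hinge at B.
Discontinuity in slope at B on the released structure — sum the simple-span end rotations:
  span AB: point load 178 at a = 1.68: Pab(L + a)/(6LEI) = 254/EI
  relative rotation θ_0 = (254 + 0)/EI = 254/EI
A unit hogging moment at B produces rotation L₁/(3EI) + L₂/(3EI) = 3.2/EI.
Slope continuity at B: θ_0 = M_B·3.2/EI, so M_B = 254/3.2 = 79.37 kN·m (hogging).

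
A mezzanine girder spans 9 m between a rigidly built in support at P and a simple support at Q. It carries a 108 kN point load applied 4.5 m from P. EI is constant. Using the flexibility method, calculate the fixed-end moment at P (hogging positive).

Take the reaction at Q as the redundant and release it; the primary structure is a cantilever fixed at P.
Downward deflection at the released point Q due to the loads:
  point load 108 at a = 4.5: Pa²(3L − a)/(6EI) = 8201/EI
Tip deflection under a unit load at Q: L³/(3EI) = 243/EI.
The prop prevents deflection at Q: R_Q = δ_0/δ_{QQ} = 8201/243 = 33.75 kN.
Moment equilibrium about P: M_P = Σ(load moments about P) − R_Q·L = 486 − 33.75×9 = 182.2 kN·m.

M_P = 182.2 kN·m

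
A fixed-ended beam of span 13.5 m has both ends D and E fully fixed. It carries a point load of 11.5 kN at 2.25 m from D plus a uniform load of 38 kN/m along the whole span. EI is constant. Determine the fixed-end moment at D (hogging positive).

M_D = 595.1 kN·m

Release both end moments; the primary structure is a simply-supported span DE with redundants M_D and M_E.
On the primary (simply-supported) span, the end slopes from the loading are:
  at D: point load 11.5 at a = 2.25: Pab(L + b)/(6LEI) = 88.95/EI
  at E: point load 11.5 at a = 2.25: Pab(L + a)/(6LEI) = 56.6/EI
  at D: UDL 38: wL³/(24EI) = 3896/EI
  at E: UDL 38: wL³/(24EI) = 3896/EI
  θ_D0 = 3985/EI,  θ_E0 = 3952/EI
Flexibility coefficients: a unit moment at one end gives L/(3EI) there and L/(6EI) at the far end, so f₁₁ = f₂₂ = 4.5/EI and f₁₂ = f₂₁ = 2.25/EI.
Compatibility — zero rotation at each built-in end:
  4.5 M_D + 2.25 M_E = 3985
  2.25 M_D + 4.5 M_E = 3952
Solving the pair gives M_D = 595.1 kN·m and M_E = 580.7 kN·m (hogging).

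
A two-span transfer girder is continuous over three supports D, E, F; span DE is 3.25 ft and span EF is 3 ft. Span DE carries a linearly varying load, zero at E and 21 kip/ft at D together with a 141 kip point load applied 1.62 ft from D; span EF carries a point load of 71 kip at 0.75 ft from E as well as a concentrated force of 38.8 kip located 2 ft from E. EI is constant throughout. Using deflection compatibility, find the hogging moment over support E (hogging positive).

Take M_E as the redundant. Released structure: two simple spans DE and EF with a hinge at E.
Rotations at E on the released spans (each span's end-slope, ×1/EI):
  span DE: triangular load, peak 21: 7w₀L³/(360EI) = 14.02/EI
  span DE: point load 141 at a = 1.62: Pab(L + a)/(6LEI) = 92.99/EI
  span EF: point load 71 at a = 0.75: Pab(L + b)/(6LEI) = 34.95/EI
  span EF: point load 38.8 at a = 2: Pab(L + b)/(6LEI) = 17.24/EI
  relative rotation θ_0 = (107 + 52.19)/EI = 159.2/EI
A unit hogging moment at E produces rotation L₁/(3EI) + L₂/(3EI) = 2.083/EI.
Slope continuity at E: θ_0 = M_E·2.083/EI, so M_E = 159.2/2.083 = 76.41 kip·ft (hogging).

M_E = 76.41 kip·ft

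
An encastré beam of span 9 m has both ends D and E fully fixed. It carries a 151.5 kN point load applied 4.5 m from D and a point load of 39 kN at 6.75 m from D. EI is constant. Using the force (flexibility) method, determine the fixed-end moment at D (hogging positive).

M_D = 186.9 kN·m

Take the two fixed-end moments M_D, M_E as redundants; the released structure is the simple span DE.
Simple-span end rotations at D and E under the given loads:
  at D: point load 151.5 at a = 4.5: Pab(L + b)/(6LEI) = 767/EI
  at E: point load 151.5 at a = 4.5: Pab(L + a)/(6LEI) = 767/EI
  at D: point load 39 at a = 6.75: Pab(L + b)/(6LEI) = 123.4/EI
  at E: point load 39 at a = 6.75: Pab(L + a)/(6LEI) = 172.8/EI
  θ_D0 = 890.4/EI,  θ_E0 = 939.7/EI
Flexibility coefficients: a unit moment at one end gives L/(3EI) there and L/(6EI) at the far end, so f₁₁ = f₂₂ = 3/EI and f₁₂ = f₂₁ = 1.5/EI.
Compatibility — zero rotation at each built-in end:
  3 M_D + 1.5 M_E = 890.4
  1.5 M_D + 3 M_E = 939.7
Solving the pair gives M_D = 186.9 kN·m and M_E = 219.8 kN·m (hogging).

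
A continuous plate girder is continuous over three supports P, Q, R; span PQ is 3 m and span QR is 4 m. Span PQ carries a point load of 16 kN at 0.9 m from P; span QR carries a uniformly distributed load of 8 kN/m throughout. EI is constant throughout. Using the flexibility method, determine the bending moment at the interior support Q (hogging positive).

Take M_Q as the redundant. Released structure: two simple spans PQ and QR with a hinge at Q.
Rotations at Q on the released spans (each span's end-slope, ×1/EI):
  span PQ: point load 16 at a = 0.9: Pab(L + a)/(6LEI) = 6.552/EI
  span QR: UDL 8: wL³/(24EI) = 21.33/EI
  relative rotation θ_0 = (6.552 + 21.33)/EI = 27.89/EI
A unit hogging moment at Q produces rotation L₁/(3EI) + L₂/(3EI) = 2.333/EI.
Slope continuity at Q: θ_0 = M_Q·2.333/EI, so M_Q = 27.89/2.333 = 11.95 kN·m (hogging).

M_Q = 11.95 kN·m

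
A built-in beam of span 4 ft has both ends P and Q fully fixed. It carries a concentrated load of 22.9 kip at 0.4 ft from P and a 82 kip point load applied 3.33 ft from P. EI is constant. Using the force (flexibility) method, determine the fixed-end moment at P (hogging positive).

Take the two fixed-end moments M_P, M_Q as redundants; the released structure is the simple span PQ.
End rotations of the released simple span under the applied load (×1/EI):
  at P: point load 22.9 at a = 0.4: Pab(L + b)/(6LEI) = 10.44/EI
  at Q: point load 22.9 at a = 0.4: Pab(L + a)/(6LEI) = 6.046/EI
  at P: point load 82 at a = 3.33: Pab(L + b)/(6LEI) = 35.6/EI
  at Q: point load 82 at a = 3.33: Pab(L + a)/(6LEI) = 55.88/EI
  θ_P0 = 46.04/EI,  θ_Q0 = 61.92/EI
Flexibility coefficients: a unit moment at one end gives L/(3EI) there and L/(6EI) at the far end, so f₁₁ = f₂₂ = 1.333/EI and f₁₂ = f₂₁ = 0.6667/EI.
Compatibility — zero rotation at each built-in end:
  1.333 M_P + 0.6667 M_Q = 46.04
  0.6667 M_P + 1.333 M_Q = 61.92
Solving the pair gives M_P = 15.08 kip·ft and M_Q = 38.9 kip·ft (hogging).

M_P = 15.08 kip·ft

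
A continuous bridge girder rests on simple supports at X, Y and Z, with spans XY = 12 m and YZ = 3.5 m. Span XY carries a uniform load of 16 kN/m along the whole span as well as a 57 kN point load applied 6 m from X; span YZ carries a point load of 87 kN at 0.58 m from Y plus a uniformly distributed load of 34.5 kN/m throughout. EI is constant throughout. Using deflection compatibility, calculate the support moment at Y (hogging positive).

Insert a hinge at Y; M_Y is the redundant, and each span becomes simply supported.
End slopes at the hinge Y, treating each span as simply supported:
  span XY: UDL 16: wL³/(24EI) = 1152/EI
  span XY: point load 57 at a = 6: Pab(L + a)/(6LEI) = 513/EI
  span YZ: point load 87 at a = 0.58: Pab(L + b)/(6LEI) = 45.04/EI
  span YZ: UDL 34.5: wL³/(24EI) = 61.63/EI
  relative rotation θ_0 = (1665 + 106.7)/EI = 1772/EI
A unit hogging moment at Y produces rotation L₁/(3EI) + L₂/(3EI) = 5.167/EI.
Compatibility: M_Y·(L₁+L₂)/(3EI) = θ_0, giving M_Y = 342.9 kN·m (hogging).

M_Y = 342.9 kN·m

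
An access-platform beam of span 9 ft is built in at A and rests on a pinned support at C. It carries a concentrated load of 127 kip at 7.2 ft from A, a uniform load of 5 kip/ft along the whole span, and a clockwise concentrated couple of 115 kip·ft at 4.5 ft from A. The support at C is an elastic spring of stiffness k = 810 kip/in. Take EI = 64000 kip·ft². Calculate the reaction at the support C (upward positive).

R_C = 117.5 kip

Choose R_C as the redundant. The primary structure is the cantilever fixed at A.
Deflection at C on the released cantilever, summing each load's contribution:
  point load 127 at a = 7.2: Pa²(3L − a)/(6EI) = 21726/EI
  UDL 5: wL⁴/(8EI) = 4101/EI
  clockwise couple 115 at a = 4.5: M₀a(2L − a)/(2EI) = 3493/EI
  δ_0 = 29320/EI
Tip deflection under a unit load at C: L³/(3EI) = 243/EI.
With EI = 64000 kip·ft²: δ_0 = 0.45812 ft and δ_{CC} = 0.003797 ft/kip.
Compatibility — the spring shortens by R_C/k under the reaction it provides: δ_0 − R_C·δ_{CC} = R_C/k. With 1/k = 1/(810×12) ft/kip = 0.000103 ft/kip, R_C = δ_0 / (δ_{CC} + 1/k) = 0.45812 / (0.003797 + 0.000103) = 117.5 kip.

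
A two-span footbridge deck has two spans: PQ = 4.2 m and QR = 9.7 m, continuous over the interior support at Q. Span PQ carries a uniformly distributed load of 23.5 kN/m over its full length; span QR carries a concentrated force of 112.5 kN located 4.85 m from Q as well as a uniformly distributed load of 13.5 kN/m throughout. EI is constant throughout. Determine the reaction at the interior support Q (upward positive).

Release continuity at Q by inserting a hinge; the redundant is the internal moment M_Q. The primary structure is two simply-supported spans PQ and QR.
Rotations at Q on the released spans (each span's end-slope, ×1/EI):
  span PQ: UDL 23.5: wL³/(24EI) = 72.54/EI
  span QR: point load 112.5 at a = 4.85: Pab(L + b)/(6LEI) = 661.6/EI
  span QR: UDL 13.5: wL³/(24EI) = 513.4/EI
  relative rotation θ_0 = (72.54 + 1175)/EI = 1247/EI
A unit hogging moment at Q produces rotation L₁/(3EI) + L₂/(3EI) = 4.633/EI.
Compatibility: M_Q·(L₁+L₂)/(3EI) = θ_0, giving M_Q = 269.2 kN·m (hogging).
Span PQ, ΣM about P with M_Q applied at Q: R_Q^{PQ}·4.2 = 207.3 + 269.2, so R_Q^{PQ} = 113.5 kN and R_P = 98.7 − 113.5 = -14.76 kN.
Span QR, ΣM about R: R_Q^{QR}·9.7 = 1181 + 269.2, so R_Q^{QR} = 149.5 kN and R_R = 243.4 − 149.5 = 93.97 kN.
R_Q = 113.5 + 149.5 = 262.9 kN.

R_Q = 262.9 kN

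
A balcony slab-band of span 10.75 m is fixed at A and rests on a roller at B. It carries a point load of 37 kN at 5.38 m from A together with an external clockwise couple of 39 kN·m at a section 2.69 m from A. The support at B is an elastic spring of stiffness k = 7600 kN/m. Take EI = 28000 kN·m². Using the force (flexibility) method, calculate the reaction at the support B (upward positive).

Choose R_B as the redundant. The primary structure is the cantilever fixed at A.
Downward deflection at the released point B due to the loads:
  point load 37 at a = 5.38: Pa²(3L − a)/(6EI) = 4796/EI
  clockwise couple 39 at a = 2.69: M₀a(2L − a)/(2EI) = 986.7/EI
  δ_0 = 5783/EI
Tip deflection under a unit load at B: L³/(3EI) = 414.1/EI.
With EI = 28000 kN·m²: δ_0 = 0.20653 m and δ_{BB} = 0.014789 m/kN.
Compatibility — the spring shortens by R_B/k under the reaction it provides: δ_0 − R_B·δ_{BB} = R_B/k. With 1/k = 0.000132 m/kN, R_B = δ_0 / (δ_{BB} + 1/k) = 0.20653 / (0.014789 + 0.000132) = 13.84 kN.

R_B = 13.84 kN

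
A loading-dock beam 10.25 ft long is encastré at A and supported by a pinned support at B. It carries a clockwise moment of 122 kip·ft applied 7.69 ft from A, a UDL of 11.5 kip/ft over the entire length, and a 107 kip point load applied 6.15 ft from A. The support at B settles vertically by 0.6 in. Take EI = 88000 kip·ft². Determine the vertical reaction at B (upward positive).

Take the reaction at B as the redundant and release it; the primary structure is a cantilever fixed at A.
Downward deflection at the released point B due to the loads:
  clockwise couple 122 at a = 7.69: M₀a(2L − a)/(2EI) = 6009/EI
  UDL 11.5: wL⁴/(8EI) = 15867/EI
  point load 107 at a = 6.15: Pa²(3L − a)/(6EI) = 16593/EI
  δ_0 = 38469/EI
Flexibility coefficient — unit upward force at B: δ_{BB} = L³/(3EI) = 359/EI.
With EI = 88000 kip·ft²: δ_0 = 0.43715 ft and δ_{BB} = 0.004079 ft/kip.
Compatibility — the beam at B must follow the support down by 0.05 ft: δ_0 − R_B·δ_{BB} = 0.05, so R_B = (0.43715 − 0.05)/0.004079 = 94.91 kip.

R_B = 94.91 kip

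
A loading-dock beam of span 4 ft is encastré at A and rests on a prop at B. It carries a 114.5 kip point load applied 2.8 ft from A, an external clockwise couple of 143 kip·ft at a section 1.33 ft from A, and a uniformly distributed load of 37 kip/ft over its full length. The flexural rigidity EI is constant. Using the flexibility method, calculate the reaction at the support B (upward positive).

Release the roller at B. Primary structure: cantilever fixed at A.
Downward deflection at the released point B due to the loads:
  point load 114.5 at a = 2.8: Pa²(3L − a)/(6EI) = 1376/EI
  clockwise couple 143 at a = 1.33: M₀a(2L − a)/(2EI) = 634.3/EI
  UDL 37: wL⁴/(8EI) = 1184/EI
  δ_0 = 3195/EI
Tip deflection under a unit load at B: L³/(3EI) = 21.33/EI.
Compatibility at B: δ_0 − R_B·δ_{BB} = 0, so R_B = 3195/21.33 = 149.8 kip.

R_B = 149.8 kip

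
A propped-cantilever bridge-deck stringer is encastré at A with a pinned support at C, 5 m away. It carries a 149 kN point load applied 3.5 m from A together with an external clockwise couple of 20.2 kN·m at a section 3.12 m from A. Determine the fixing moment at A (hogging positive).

M_A = 95.88 kN·m

Release the roller at C. Primary structure: cantilever fixed at A.
Downward deflection at the released point C due to the loads:
  point load 149 at a = 3.5: Pa²(3L − a)/(6EI) = 3498/EI
  clockwise couple 20.2 at a = 3.12: M₀a(2L − a)/(2EI) = 216.8/EI
  δ_0 = 3715/EI
Flexibility coefficient — unit upward force at C: δ_{CC} = L³/(3EI) = 41.67/EI.
The prop prevents deflection at C: R_C = δ_0/δ_{CC} = 3715/41.67 = 89.16 kN.
Moment equilibrium about A: M_A = Σ(load moments about A) − R_C·L = 541.7 − 89.16×5 = 95.88 kN·m.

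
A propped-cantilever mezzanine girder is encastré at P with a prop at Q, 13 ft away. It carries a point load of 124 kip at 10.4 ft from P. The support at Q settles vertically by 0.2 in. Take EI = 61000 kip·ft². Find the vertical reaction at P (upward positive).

R_P = 38.09 kip

Choose R_Q as the redundant. The primary structure is the cantilever fixed at P.
Deflection at Q on the released cantilever, summing each load's contribution:
  point load 124 at a = 10.4: Pa²(3L − a)/(6EI) = 63930/EI
Flexibility coefficient — unit upward force at Q: δ_{QQ} = L³/(3EI) = 732.3/EI.
With EI = 61000 kip·ft²: δ_0 = 1.048 ft and δ_{QQ} = 0.012005 ft/kip.
Compatibility — the beam at Q must follow the support down by 0.01667 ft: δ_0 − R_Q·δ_{QQ} = 0.01667, so R_Q = (1.048 − 0.01667)/0.012005 = 85.91 kip.
Vertical equilibrium: R_P = ΣP − R_Q = 124 − 85.91 = 38.09 kip.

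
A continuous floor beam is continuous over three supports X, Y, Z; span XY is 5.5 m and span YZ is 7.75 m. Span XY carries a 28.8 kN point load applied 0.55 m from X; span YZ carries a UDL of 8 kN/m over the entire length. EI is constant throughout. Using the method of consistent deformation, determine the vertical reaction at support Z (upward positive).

R_Z = 26.05 kN

Take M_Y as the redundant. Released structure: two simple spans XY and YZ with a hinge at Y.
Discontinuity in slope at Y on the released structure — sum the simple-span end rotations:
  span XY: point load 28.8 at a = 0.55: Pab(L + a)/(6LEI) = 14.37/EI
  span YZ: UDL 8: wL³/(24EI) = 155.2/EI
  relative rotation θ_0 = (14.37 + 155.2)/EI = 169.5/EI
A unit hogging moment at Y produces rotation L₁/(3EI) + L₂/(3EI) = 4.417/EI.
Compatibility: M_Y·(L₁+L₂)/(3EI) = θ_0, giving M_Y = 38.39 kN·m (hogging).
Span YZ, ΣM about Z: R_Y^{YZ}·7.75 = 240.2 + 38.39, so R_Y^{YZ} = 35.95 kN and R_Z = 62 − 35.95 = 26.05 kN.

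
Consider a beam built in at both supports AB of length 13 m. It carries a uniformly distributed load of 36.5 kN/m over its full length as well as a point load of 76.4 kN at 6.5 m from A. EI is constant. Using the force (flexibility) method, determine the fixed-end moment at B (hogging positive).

Release both end moments; the primary structure is a simply-supported span AB with redundants M_A and M_B.
End rotations of the released simple span under the applied load (×1/EI):
  at A: UDL 36.5: wL³/(24EI) = 3341/EI
  at B: UDL 36.5: wL³/(24EI) = 3341/EI
  at A: point load 76.4 at a = 6.5: Pab(L + b)/(6LEI) = 807/EI
  at B: point load 76.4 at a = 6.5: Pab(L + a)/(6LEI) = 807/EI
  θ_A0 = 4148/EI,  θ_B0 = 4148/EI
Flexibility coefficients: a unit moment at one end gives L/(3EI) there and L/(6EI) at the far end, so f₁₁ = f₂₂ = 4.333/EI and f₁₂ = f₂₁ = 2.167/EI.
Compatibility — zero rotation at each built-in end:
  4.333 M_A + 2.167 M_B = 4148
  2.167 M_A + 4.333 M_B = 4148
Solving the pair gives M_A = 638.2 kN·m and M_B = 638.2 kN·m (hogging).

M_B = 638.2 kN·m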